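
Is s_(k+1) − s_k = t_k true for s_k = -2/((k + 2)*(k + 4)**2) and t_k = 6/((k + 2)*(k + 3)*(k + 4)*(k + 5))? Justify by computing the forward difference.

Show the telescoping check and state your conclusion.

Invalid: residual 2*(-4*k - 17)/(k**6 + 23*k**5 + 217*k**4 + 1073*k**3 + 2926*k**2 + 4160*k + 2400) ≠ 0.

s_(k+1) = -2/((k + 3)*(k + 5)**2)
s_(k+1) − s_k = -2/((k + 3)*(k + 5)**2) + 2/((k + 2)*(k + 4)**2)
(s_(k+1) − s_k) − t_k = 2*(-4*k - 17)/(k**6 + 23*k**5 + 217*k**4 + 1073*k**3 + 2926*k**2 + 4160*k + 2400)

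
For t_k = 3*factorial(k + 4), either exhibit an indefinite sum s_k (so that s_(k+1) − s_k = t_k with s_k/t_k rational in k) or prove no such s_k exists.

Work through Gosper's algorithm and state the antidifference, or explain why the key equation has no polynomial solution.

The ratio is k + 5.
Normal form (A,B,C) = (k + 5, 1, 1).
Set up (k + 5)·f(k+1) − (1)·f(k) − (1) = 0.
Bound: deg f ≤ -1.
d = -1 < 0 ⇒ no nonzero polynomial f; not summable.

no hypergeometric antidifference exists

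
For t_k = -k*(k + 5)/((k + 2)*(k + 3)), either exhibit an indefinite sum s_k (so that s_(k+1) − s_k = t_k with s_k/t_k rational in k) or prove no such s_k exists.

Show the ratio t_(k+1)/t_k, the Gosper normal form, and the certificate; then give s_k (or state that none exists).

Compute t_(k+1)/t_k: get (k + 1)*(k + 2)*(k + 6)/(k*(k + 4)*(k + 5)).
Factor: A=k + 2; B=k + 4; C=k**2 + 5*k.
Solve (k + 2)·f(k+1) − (k + 3)·f(k) = k**2 + 5*k.
From deg A=1, deg B=1, deg C=2: d=2.
A polynomial solution: f(k) = k*(k - 1).
Certificate R = B(k−1)f/C = (k - 1)*(k + 3)/(k + 5) gives s_k = k*(1 - k)/(k + 2).
s_(k+1) − s_k = k*(-k - 5)/(k**2 + 5*k + 6) = t_k.

s_k = k*(1 - k)/(k + 2)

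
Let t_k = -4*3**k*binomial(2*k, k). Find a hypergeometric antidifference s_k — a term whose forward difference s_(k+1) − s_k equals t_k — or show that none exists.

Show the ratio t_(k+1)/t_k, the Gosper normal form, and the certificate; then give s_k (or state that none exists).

none (Gosper's algorithm certifies no s_k)

Step 1: r(k) = 6*(2*k + 1)/(k + 1).
So A=12*k + 6 and B=k + 1, with C=1.
Set up (12*k + 6)·f(k+1) − (k)·f(k) − (1) = 0.
d = -1 from the (1,1,0) case.
Negative degree bound (-1): no f exists, t_k not Gosper-summable.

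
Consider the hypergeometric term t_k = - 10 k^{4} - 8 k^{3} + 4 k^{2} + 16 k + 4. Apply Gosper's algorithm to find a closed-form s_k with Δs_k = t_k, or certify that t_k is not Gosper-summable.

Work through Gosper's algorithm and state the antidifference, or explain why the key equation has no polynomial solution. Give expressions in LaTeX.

s_k = k \left(- 2 k^{4} + 3 k^{3} + 2 k^{2} + 4 k - 3\right)

The ratio is (5*k**4 + 24*k**3 + 40*k**2 + 20*k - 3)/(5*k**4 + 4*k**3 - 2*k**2 - 8*k - 2).
Gosper form: A/B · C(k+1)/C(k) with A=1, B=1, C=k**4 + 4*k**3/5 - 2*k**2/5 - 8*k/5 - 2/5.
Key eq: (1)·f(k+1) = (1)·f(k) + (k**4 + 4*k**3/5 - 2*k**2/5 - 8*k/5 - 2/5).
From deg A=0, deg B=0, deg C=4: d=5.
Coefficient equations give f(k) = k*(2*k**4 - 3*k**3 - 2*k**2 - 4*k + 3)/10.
R(k) = B(k−1)·f(k)/C(k) = k*(2*k**4 - 3*k**3 - 2*k**2 - 4*k + 3)/(2*(5*k**4 + 4*k**3 - 2*k**2 - 8*k - 2)); s_k = R·t_k = k*(-2*k**4 + 3*k**3 + 2*k**2 + 4*k - 3).
Δs = -10*k**4 - 8*k**3 + 4*k**2 + 16*k + 4, as required.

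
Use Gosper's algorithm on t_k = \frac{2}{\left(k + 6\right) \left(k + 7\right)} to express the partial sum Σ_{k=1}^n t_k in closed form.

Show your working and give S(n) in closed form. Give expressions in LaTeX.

S(n) = \frac{2 n}{7 \left(n + 7\right)}

The ratio is (k + 6)/(k + 8).
Take A(k)=k + 6, B(k)=k + 8, C(k)=1.
Key eq: (k + 6)·f(k+1) = (k + 7)·f(k) + (1).
From deg A=1, deg B=1, deg C=0: d=1.
Solve for f: f(k) = k/6 (degree 1 ≤ 1).
Get s_k = R·t_k = k/(3*(k + 6)) with R(k) = B(k−1)f(k)/C(k) = k*(k + 7)/6.
Check: Δs_k = 2/(k**2 + 13*k + 42). ✓
Telescope: S(n) = s_(n+1) − s_(1) = (n + 1)/(3*(n + 7)) − (1/21) = 2*n/(7*(n + 7)).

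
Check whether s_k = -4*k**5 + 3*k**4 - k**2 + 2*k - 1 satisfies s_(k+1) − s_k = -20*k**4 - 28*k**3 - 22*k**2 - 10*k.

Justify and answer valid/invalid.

Valid — Δs_k = t_k.

s_(k+1) = 2*k - 4*(k + 1)**5 + 3*(k + 1)**4 - (k + 1)**2 + 1
s_(k+1) − s_k = 2*k*(-10*k**3 - 14*k**2 - 11*k - 5)
(s_(k+1) − s_k) − t_k = 0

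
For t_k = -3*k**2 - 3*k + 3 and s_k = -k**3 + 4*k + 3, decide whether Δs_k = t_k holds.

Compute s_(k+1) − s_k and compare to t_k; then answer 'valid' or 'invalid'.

valid (s_(k+1) − s_k reduces to t_k)

s_(k+1) = 4*k - (k + 1)**3 + 7
s_(k+1) − s_k = -3*k**2 - 3*k + 3
(s_(k+1) − s_k) − t_k = 0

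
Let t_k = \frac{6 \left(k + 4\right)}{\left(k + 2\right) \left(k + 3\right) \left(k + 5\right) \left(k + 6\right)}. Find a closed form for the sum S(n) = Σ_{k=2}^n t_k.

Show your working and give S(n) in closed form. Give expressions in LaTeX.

The ratio is (k + 2)*(k + 5)**2/((k + 4)**2*(k + 7)).
So A=k + 2 and B=k + 7, with C=k**2 + 8*k + 16.
f must satisfy (k + 2)·f(k+1) − (k + 6)·f(k) = k**2 + 8*k + 16.
deg f ≤ 4 (via 1,1,2).
Solving with deg f ≤ 4: f(k) = k*(k + 3)*(k + 4)*(k + 7)/20.
So s_k = (B(k−1)f/C)·t_k = (k*(k + 3)*(k + 6)*(k + 7)/(20*(k + 4)))·t_k = 3*k*(k + 7)/(10*(k**2 + 7*k + 10)).
Check: Δs_k = 6*(k + 4)/(k**4 + 16*k**3 + 91*k**2 + 216*k + 180). ✓
Telescope: S(n) = s_(n+1) − s_(2) = 3*(n**2 + 9*n + 8)/(10*(n**2 + 9*n + 18)) − (27/140) = 3*(n**2 + 9*n - 10)/(28*(n**2 + 9*n + 18)).

S(n) = \frac{3 \left(n^{2} + 9 n - 10\right)}{28 \left(n^{2} + 9 n + 18\right)}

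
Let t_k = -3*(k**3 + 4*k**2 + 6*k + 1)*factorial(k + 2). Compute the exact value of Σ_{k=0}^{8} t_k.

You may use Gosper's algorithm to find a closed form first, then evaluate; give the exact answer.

Σ = -9580032006

Compute t_(k+1)/t_k: get (k**4 + 10*k**3 + 38*k**2 + 63*k + 36)/(k**3 + 4*k**2 + 6*k + 1).
Normal form (A,B,C) = (k + 3, 1, k**3 + 4*k**2 + 6*k + 1).
f must satisfy (k + 3)·f(k+1) − (1)·f(k) = k**3 + 4*k**2 + 6*k + 1.
d = 2 from the (1,0,3) case.
Solve for f: f(k) = (k - 1)*(k + 1) (degree 2 ≤ 2).
So s_k = (B(k−1)f/C)·t_k = ((k - 1)*(k + 1)/(k**3 + 4*k**2 + 6*k + 1))·t_k = -3*(k - 1)*(k + 1)*factorial(k + 2).
Δs = -3*(k**3 + 4*k**2 + 6*k + 1)*factorial(k + 2), as required.
Σ_(k=0)^(8) t_k = s_(9) − s_(0) = -9580032000 − (6) = -9580032006.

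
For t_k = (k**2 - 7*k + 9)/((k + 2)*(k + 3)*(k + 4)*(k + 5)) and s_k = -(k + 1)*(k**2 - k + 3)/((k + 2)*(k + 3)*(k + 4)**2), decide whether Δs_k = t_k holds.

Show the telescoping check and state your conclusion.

Invalid: residual 3*(-2*k**3 - k**2 + 21*k - 51)/(k**6 + 23*k**5 + 217*k**4 + 1073*k**3 + 2926*k**2 + 4160*k + 2400) ≠ 0.

s_(k+1) = -(k + 2)*(-k + (k + 1)**2 + 2)/((k + 3)*(k + 4)*(k + 5)**2)
s_(k+1) − s_k = (k**4 - 4*k**3 - 37*k**2 + 4*k + 27)/(k**6 + 23*k**5 + 217*k**4 + 1073*k**3 + 2926*k**2 + 4160*k + 2400)
(s_(k+1) − s_k) − t_k = 3*(-2*k**3 - k**2 + 21*k - 51)/(k**6 + 23*k**5 + 217*k**4 + 1073*k**3 + 2926*k**2 + 4160*k + 2400)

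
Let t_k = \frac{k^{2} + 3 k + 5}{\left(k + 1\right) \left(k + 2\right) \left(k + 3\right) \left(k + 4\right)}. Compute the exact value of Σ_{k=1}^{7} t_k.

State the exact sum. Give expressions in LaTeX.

t_(k+1)/t_k = (k + 1)*(3*k + (k + 1)**2 + 8)/((k + 5)*(k**2 + 3*k + 5)).
Factor: A=k + 1; B=k + 5; C=k**2 + 3*k + 5.
Solve (k + 1)·f(k+1) − (k + 4)·f(k) = k**2 + 3*k + 5.
deg f ≤ 3 (via 1,1,2).
Solving with deg f ≤ 3: f(k) = k*(k**2 + 4*k + 5)/2.
So s_k = (B(k−1)f/C)·t_k = (k*(k + 4)*(k**2 + 4*k + 5)/(2*(k**2 + 3*k + 5)))·t_k = k*(k**2 + 4*k + 5)/(2*(k + 1)*(k + 2)*(k + 3)).
Δs = (k**2 + 3*k + 5)/(k**4 + 10*k**3 + 35*k**2 + 50*k + 24), as required.
Telescoping: Σ = s_(8) − s_(1) = 202/495 − (5/24) = 791/3960.

Σ = 791/3960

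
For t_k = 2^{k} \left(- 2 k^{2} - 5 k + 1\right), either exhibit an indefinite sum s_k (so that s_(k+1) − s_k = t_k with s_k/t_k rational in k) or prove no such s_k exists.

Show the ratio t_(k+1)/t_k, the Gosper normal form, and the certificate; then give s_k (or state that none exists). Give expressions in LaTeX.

r(k) = 2*(2*k**2 + 9*k + 6)/(2*k**2 + 5*k - 1) after simplifying.
Factor: A=2; B=1; C=k**2 + 5*k/2 - 1/2.
Set up (2)·f(k+1) − (1)·f(k) − (k**2 + 5*k/2 - 1/2) = 0.
From deg A=0, deg B=0, deg C=2: d=2.
Coefficient equations give f(k) = (k - 1)*(2*k - 1)/2.
Then R = B(k−1)f/C = (k - 1)*(2*k - 1)/(2*k**2 + 5*k - 1), so s_k = R(k)·t_k = 2**k*(-2*k**2 + 3*k - 1).
s_(k+1) − s_k = 2**k*(-2*k**2 - 5*k + 1) = t_k.

s_k = 2^{k} \left(- 2 k^{2} + 3 k - 1\right)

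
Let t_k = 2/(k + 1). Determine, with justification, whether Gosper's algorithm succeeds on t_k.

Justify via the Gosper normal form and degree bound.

Compute t_(k+1)/t_k: get (k + 1)/(k + 2).
So A=k + 1 and B=k + 2, with C=1.
Solve (k + 1)·f(k+1) − (k + 1)·f(k) = 1.
Degrees (1,1,0) ⇒ d ≤ 0.
Generic f = c0 gives residual -1; -1 = 0 cannot hold, so t_k is not Gosper-summable.

No — the linear system for f has no solution.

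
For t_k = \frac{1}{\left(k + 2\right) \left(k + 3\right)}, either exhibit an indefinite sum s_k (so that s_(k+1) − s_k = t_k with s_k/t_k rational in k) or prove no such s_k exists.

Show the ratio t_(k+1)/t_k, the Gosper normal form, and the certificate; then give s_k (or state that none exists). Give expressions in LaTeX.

The ratio is (k + 2)/(k + 4).
Take A(k)=k + 2, B(k)=k + 4, C(k)=1.
Solve (k + 2)·f(k+1) − (k + 3)·f(k) = 1.
Degrees (1,1,0) ⇒ d ≤ 1.
Solving with deg f ≤ 1: f(k) = k/2.
Get s_k = R·t_k = k/(2*(k + 2)) with R(k) = B(k−1)f(k)/C(k) = k*(k + 3)/2.
s_(k+1) − s_k = 1/(k**2 + 5*k + 6) = t_k.

s_k = \frac{k}{2 \left(k + 2\right)}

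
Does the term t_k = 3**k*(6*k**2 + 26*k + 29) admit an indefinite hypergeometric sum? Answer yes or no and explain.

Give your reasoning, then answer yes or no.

Yes. s_k = 3**k*(3*k**2 + 4*k + 4).

r(k) = 3*(6*k**2 + 38*k + 61)/(6*k**2 + 26*k + 29) after simplifying.
Normal form (A,B,C) = (3, 1, k**2 + 13*k/3 + 29/6).
Solve (3)·f(k+1) − (1)·f(k) = k**2 + 13*k/3 + 29/6.
Degrees (0,0,2) ⇒ d ≤ 2.
Solve for f: f(k) = (3*k**2 + 4*k + 4)/6 (degree 2 ≤ 2).
Get s_k = R·t_k = 3**k*(3*k**2 + 4*k + 4) with R(k) = B(k−1)f(k)/C(k) = (3*k**2 + 4*k + 4)/(6*k**2 + 26*k + 29).
Check: Δs_k = 3**k*(6*k**2 + 26*k + 29). ✓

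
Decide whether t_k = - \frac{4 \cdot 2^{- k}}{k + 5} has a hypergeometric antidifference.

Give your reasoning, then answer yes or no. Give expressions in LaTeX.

r(k) = (k + 5)/(2*(k + 6)) after simplifying.
So A=k/2 + 5/2 and B=k + 6, with C=1.
f must satisfy (k/2 + 5/2)·f(k+1) − (k + 5)·f(k) = 1.
deg f ≤ -1 (via 1,1,0).
deg f ≤ -1 is impossible — no certificate.

No — t_k has no hypergeometric antidifference.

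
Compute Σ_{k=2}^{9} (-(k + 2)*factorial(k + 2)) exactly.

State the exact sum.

Ratio r(k) = (k + 3)**2/(k + 2).
Gosper form: A/B · C(k+1)/C(k) with A=k + 3, B=1, C=k + 2.
Solve (k + 3)·f(k+1) − (1)·f(k) = k + 2.
d = 0 from the (1,0,1) case.
Solving with deg f ≤ 0: f(k) = 1.
Certificate R = B(k−1)f/C = 1/(k + 2) gives s_k = -factorial(k + 2).
s_(k+1) − s_k = -(k + 2)*factorial(k + 2) = t_k.
Telescoping: Σ = s_(10) − s_(2) = -479001600 − (-24) = -479001576.

Σ = -479001576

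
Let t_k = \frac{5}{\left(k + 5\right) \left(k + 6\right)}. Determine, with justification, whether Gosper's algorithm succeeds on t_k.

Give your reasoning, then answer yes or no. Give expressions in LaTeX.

Yes. s_k = \frac{k}{k + 5}.

The ratio is (k + 5)/(k + 7).
Factor: A=k + 5; B=k + 7; C=1.
f must satisfy (k + 5)·f(k+1) − (k + 6)·f(k) = 1.
From deg A=1, deg B=1, deg C=0: d=1.
Coefficient equations give f(k) = k/5.
Certificate R = B(k−1)f/C = k*(k + 6)/5 gives s_k = k/(k + 5).
Check: Δs_k = 5/(k**2 + 11*k + 30). ✓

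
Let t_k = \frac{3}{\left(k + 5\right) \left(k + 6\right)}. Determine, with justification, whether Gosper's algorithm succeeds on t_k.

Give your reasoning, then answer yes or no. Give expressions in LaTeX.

Yes. s_k = \frac{3 k}{5 \left(k + 5\right)}.

The ratio is (k + 5)/(k + 7).
Factor: A=k + 5; B=k + 7; C=1.
Solve (k + 5)·f(k+1) − (k + 6)·f(k) = 1.
From deg A=1, deg B=1, deg C=0: d=1.
Coefficient equations give f(k) = k/5.
Then R = B(k−1)f/C = k*(k + 6)/5, so s_k = R(k)·t_k = 3*k/(5*(k + 5)).
s_(k+1) − s_k = 3/(k**2 + 11*k + 30) = t_k.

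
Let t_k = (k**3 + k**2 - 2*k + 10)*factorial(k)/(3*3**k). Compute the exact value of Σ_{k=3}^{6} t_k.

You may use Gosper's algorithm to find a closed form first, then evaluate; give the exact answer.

Σ = 28688/243

Step 1: r(k) = (k + 1)*(-2*k + (k + 1)**3 + (k + 1)**2 + 8)/(3*(k**3 + k**2 - 2*k + 10)).
Normal form (A,B,C) = (k/3 + 1/3, 1, k**3 + k**2 - 2*k + 10).
Set up (k/3 + 1/3)·f(k+1) − (1)·f(k) − (k**3 + k**2 - 2*k + 10) = 0.
d = 2 from the (1,0,3) case.
A polynomial solution: f(k) = 3*(k**2 + k - 4).
Get s_k = R·t_k = (k**2 + k - 4)*factorial(k)/3**k with R(k) = B(k−1)f(k)/C(k) = 3*(k**2 + k - 4)/(k**3 + k**2 - 2*k + 10).
Verify: (k**3 + k**2 - 2*k + 10)*factorial(k)/(3*3**k) matches t_k.
Telescoping: Σ = s_(7) − s_(3) = 29120/243 − (16/9) = 28688/243.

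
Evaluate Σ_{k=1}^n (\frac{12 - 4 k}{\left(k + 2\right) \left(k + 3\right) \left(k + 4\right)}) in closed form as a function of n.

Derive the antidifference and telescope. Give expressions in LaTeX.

S(n) = \frac{n \left(17 - n\right)}{6 \left(n^{2} + 7 n + 12\right)}

r(k) = (k - 2)*(k + 2)/((k - 3)*(k + 5)) after simplifying.
A = k + 2, B = k + 5, C = k - 3.
f must satisfy (k + 2)·f(k+1) − (k + 4)·f(k) = k - 3.
Degrees (1,1,1) ⇒ d ≤ 2.
Coefficient equations give f(k) = -k*(k + 17)/12.
R(k) = B(k−1)·f(k)/C(k) = -k*(k + 4)*(k + 17)/(12*(k - 3)); s_k = R·t_k = k*(k + 17)/(3*(k + 2)*(k + 3)).
Verify: 4*(3 - k)/(k**3 + 9*k**2 + 26*k + 24) matches t_k.
Telescope: S(n) = s_(n+1) − s_(1) = (n**2 + 19*n + 18)/(3*(n**2 + 7*n + 12)) − (1/2) = n*(17 - n)/(6*(n**2 + 7*n + 12)).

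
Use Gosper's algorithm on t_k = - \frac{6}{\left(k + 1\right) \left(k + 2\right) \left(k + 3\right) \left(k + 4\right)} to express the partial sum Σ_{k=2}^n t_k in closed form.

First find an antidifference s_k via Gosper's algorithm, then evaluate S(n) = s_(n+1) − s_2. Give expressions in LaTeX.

S(n) = \frac{- n^{3} - 9 n^{2} - 26 n + 36}{30 \left(n^{3} + 9 n^{2} + 26 n + 24\right)}

t_(k+1)/t_k = (k + 1)/(k + 5).
Normal form (A,B,C) = (k + 1, k + 5, 1).
Solve (k + 1)·f(k+1) − (k + 4)·f(k) = 1.
d = 3 from the (1,1,0) case.
Match coefficients ⇒ f(k) = k*(k**2 + 6*k + 11)/18.
Then R = B(k−1)f/C = k*(k + 4)*(k**2 + 6*k + 11)/18, so s_k = R(k)·t_k = k*(-k**2 - 6*k - 11)/(3*(k + 1)*(k + 2)*(k + 3)).
Check: Δs_k = -6/(k**4 + 10*k**3 + 35*k**2 + 50*k + 24). ✓
s_(n+1) = (-n**3 - 9*n**2 - 26*n - 18)/(3*(n**3 + 9*n**2 + 26*n + 24)) and s_(2) = -3/10, so S(n) = (-n**3 - 9*n**2 - 26*n + 36)/(30*(n**3 + 9*n**2 + 26*n + 24)).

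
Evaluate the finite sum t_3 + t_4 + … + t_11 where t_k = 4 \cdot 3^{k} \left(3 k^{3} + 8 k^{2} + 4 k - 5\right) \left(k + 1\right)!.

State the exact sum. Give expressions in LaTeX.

The ratio is 3*(3*k**4 + 23*k**3 + 63*k**2 + 68*k + 20)/(3*k**3 + 8*k**2 + 4*k - 5).
Take A(k)=3*k + 6, B(k)=1, C(k)=k**3 + 8*k**2/3 + 4*k/3 - 5/3.
f must satisfy (3*k + 6)·f(k+1) − (1)·f(k) = k**3 + 8*k**2/3 + 4*k/3 - 5/3.
Degrees (1,0,3) ⇒ d ≤ 2.
Match coefficients ⇒ f(k) = (k**2 - k - 1)/3.
Get s_k = R·t_k = 4*3**k*(k**2 - k - 1)*factorial(k + 1) with R(k) = B(k−1)f(k)/C(k) = (k**2 - k - 1)/(3*k**3 + 8*k**2 + 4*k - 5).
Δs = 4*3**k*(3*k**3 + 8*k**2 + 4*k - 5)*factorial(k + 1), as required.
Telescoping: Σ = s_(12) − s_(3) = 1734070140349747200 − (12960) = 1734070140349734240.

Σ = 1734070140349734240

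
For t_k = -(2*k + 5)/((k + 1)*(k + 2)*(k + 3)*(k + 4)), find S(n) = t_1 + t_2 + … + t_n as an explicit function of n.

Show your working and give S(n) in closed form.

S(n) = n*(-n - 6)/(8*(n**2 + 6*n + 8))

Ratio r(k) = (k + 1)*(2*k + 7)/((k + 5)*(2*k + 5)).
Factor: A=k + 1; B=k + 5; C=k + 5/2.
Solve (k + 1)·f(k+1) − (k + 4)·f(k) = k + 5/2.
deg f ≤ 3 (via 1,1,1).
Coefficient equations give f(k) = k*(k + 2)*(k + 4)/6.
Certificate R = B(k−1)f/C = k*(k + 2)*(k + 4)**2/(3*(2*k + 5)) gives s_k = k*(-k - 4)/(3*(k**2 + 4*k + 3)).
Check: Δs_k = (-2*k - 5)/(k**4 + 10*k**3 + 35*k**2 + 50*k + 24). ✓
Evaluate: s_(n+1) = (-n**2 - 6*n - 5)/(3*(n**2 + 6*n + 8)); subtract s_(1) = -5/24 ⇒ S(n) = n*(-n - 6)/(8*(n**2 + 6*n + 8)).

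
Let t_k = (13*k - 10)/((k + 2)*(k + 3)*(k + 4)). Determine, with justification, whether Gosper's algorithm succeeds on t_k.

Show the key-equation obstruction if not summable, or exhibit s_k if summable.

Yes. s_k = k*(4*k - 19)/(3*(k + 2)*(k + 3)).

Compute t_(k+1)/t_k: get (k + 2)*(13*k + 3)/((k + 5)*(13*k - 10)).
Normal form (A,B,C) = (k + 2, k + 5, k - 10/13).
Key eq: (k + 2)·f(k+1) = (k + 4)·f(k) + (k - 10/13).
Bound: deg f ≤ 2.
Solve for f: f(k) = k*(4*k - 19)/39 (degree 2 ≤ 2).
Get s_k = R·t_k = k*(4*k - 19)/(3*(k + 2)*(k + 3)) with R(k) = B(k−1)f(k)/C(k) = k*(k + 4)*(4*k - 19)/(3*(13*k - 10)).
s_(k+1) − s_k = (13*k - 10)/(k**3 + 9*k**2 + 26*k + 24) = t_k.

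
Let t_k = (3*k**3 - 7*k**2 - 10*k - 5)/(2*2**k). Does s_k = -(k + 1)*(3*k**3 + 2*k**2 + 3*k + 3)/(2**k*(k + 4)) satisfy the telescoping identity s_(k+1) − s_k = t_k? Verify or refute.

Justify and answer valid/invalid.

s_(k+1) = (-3*k**4 - 17*k**3 - 38*k**2 - 43*k - 22)/(2*2**k*(k + 5))
s_(k+1) − s_k = (3*k**5 + 11*k**4 - 46*k**3 - 133*k**2 - 128*k - 58)/(2*2**k*(k**2 + 9*k + 20))
(s_(k+1) − s_k) − t_k = 3*(-3*k**4 - 11*k**3 + 34*k**2 + 39*k + 14)/(2*2**k*(k**2 + 9*k + 20))

Invalid: residual 3*(-3*k**4 - 11*k**3 + 34*k**2 + 39*k + 14)/(2*2**k*(k**2 + 9*k + 20)) ≠ 0.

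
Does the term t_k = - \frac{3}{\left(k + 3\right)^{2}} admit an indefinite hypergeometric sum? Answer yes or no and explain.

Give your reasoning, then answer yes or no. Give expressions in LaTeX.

No. Not Gosper-summable.

r(k) = (k + 3)**2/(k + 4)**2 after simplifying.
Factor: A=k**2 + 6*k + 9; B=k**2 + 8*k + 16; C=1.
Key eq: (k**2 + 6*k + 9)·f(k+1) = (k**2 + 6*k + 9)·f(k) + (1).
d = 0 from the (2,2,0) case.
f = c0 ⇒ A·f(k+1) − B(k−1)·f(k) − C = -1. The system {-1 = 0} is inconsistent; no antidifference.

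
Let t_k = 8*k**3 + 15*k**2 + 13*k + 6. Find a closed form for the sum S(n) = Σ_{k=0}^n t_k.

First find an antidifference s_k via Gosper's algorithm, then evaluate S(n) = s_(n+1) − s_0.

S(n) = 2*n**4 + 9*n**3 + 16*n**2 + 15*n + 6

Ratio r(k) = (8*k**3 + 39*k**2 + 67*k + 42)/(8*k**3 + 15*k**2 + 13*k + 6).
A = 1, B = 1, C = k**3 + 15*k**2/8 + 13*k/8 + 3/4.
Set up (1)·f(k+1) − (1)·f(k) − (k**3 + 15*k**2/8 + 13*k/8 + 3/4) = 0.
From deg A=0, deg B=0, deg C=3: d=4.
Solving with deg f ≤ 4: f(k) = k*(k + 1)*(2*k**2 - k + 2)/8.
Certificate R = B(k−1)f/C = k*(2*k**2 - k + 2)/(8*k**2 + 7*k + 6) gives s_k = k*(2*k**3 + k**2 + k + 2).
Check: Δs_k = 8*k**3 + 15*k**2 + 13*k + 6. ✓
Σ_(k=0)^n t_k = s_(n+1) − s_(0) = (2*n**4 + 9*n**3 + 16*n**2 + 15*n + 6) − (0), i.e. 2*n**4 + 9*n**3 + 16*n**2 + 15*n + 6.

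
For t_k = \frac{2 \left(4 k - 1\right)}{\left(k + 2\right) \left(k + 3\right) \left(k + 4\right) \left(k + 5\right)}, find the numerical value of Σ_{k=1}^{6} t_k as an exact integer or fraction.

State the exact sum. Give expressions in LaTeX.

Σ = 23/330

Step 1: r(k) = (k + 2)*(4*k + 3)/((k + 6)*(4*k - 1)).
A = k + 2, B = k + 6, C = k - 1/4.
Set up (k + 2)·f(k+1) − (k + 5)·f(k) − (k - 1/4) = 0.
From deg A=1, deg B=1, deg C=1: d=3.
Coefficient equations give f(k) = k*(k - 2)*(k + 11)/96.
Get s_k = R·t_k = k*(k**2 + 9*k - 22)/(12*(k + 2)*(k + 3)*(k + 4)) with R(k) = B(k−1)f(k)/C(k) = k*(k - 2)*(k + 5)*(k + 11)/(24*(4*k - 1)).
Δs = 2*(4*k - 1)/(k**4 + 14*k**3 + 71*k**2 + 154*k + 120), as required.
Telescoping: Σ = s_(7) − s_(1) = 7/132 − (-1/60) = 23/330.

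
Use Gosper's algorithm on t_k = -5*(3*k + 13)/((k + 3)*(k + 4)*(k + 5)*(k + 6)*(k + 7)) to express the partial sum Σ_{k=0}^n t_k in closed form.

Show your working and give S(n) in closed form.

S(n) = (-n**3 - 17*n**2 - 94*n - 78)/(18*(n**3 + 17*n**2 + 94*n + 168))

The ratio is (k + 3)*(3*k + 16)/((k + 8)*(3*k + 13)).
Normal form (A,B,C) = (k + 3, k + 8, k + 13/3).
Need (k + 3)·f(k+1) − (k + 7)·f(k) = k + 13/3.
Bound: deg f ≤ 4.
Solving with deg f ≤ 4: f(k) = k*(k + 4)*(k**2 + 14*k + 63)/270.
So s_k = (B(k−1)f/C)·t_k = (k*(k + 4)*(k + 7)*(k**2 + 14*k + 63)/(90*(3*k + 13)))·t_k = k*(-k**2 - 14*k - 63)/(18*(k**3 + 14*k**2 + 63*k + 90)).
Verify: 5*(-3*k - 13)/(k**5 + 25*k**4 + 245*k**3 + 1175*k**2 + 2754*k + 2520) matches t_k.
s_(n+1) = (-n**3 - 17*n**2 - 94*n - 78)/(18*(n**3 + 17*n**2 + 94*n + 168)) and s_(0) = 0, so S(n) = (-n**3 - 17*n**2 - 94*n - 78)/(18*(n**3 + 17*n**2 + 94*n + 168)).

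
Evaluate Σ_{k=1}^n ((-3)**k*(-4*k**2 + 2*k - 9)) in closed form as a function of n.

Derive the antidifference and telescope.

S(n) = -3*(-3)**n*n**2 - 6*(-3)**n + 6

The ratio is 3*(2*k - 4*(k + 1)**2 - 7)/(4*k**2 - 2*k + 9).
A = -3, B = 1, C = k**2 - k/2 + 9/4.
Need (-3)·f(k+1) − (1)·f(k) = k**2 - k/2 + 9/4.
deg f ≤ 2 (via 0,0,2).
Solve for f: f(k) = -(k**2 - 2*k + 3)/4 (degree 2 ≤ 2).
Certificate R = B(k−1)f/C = -(k**2 - 2*k + 3)/(4*k**2 - 2*k + 9) gives s_k = (-3)**k*(k**2 - 2*k + 3).
Δs = (-3)**k*(-4*k**2 + 2*k - 9), as required.
s_(n+1) = (-3)**(n + 1)*(n**2 + 2) and s_(1) = -6, so S(n) = -3*(-3)**n*n**2 - 6*(-3)**n + 6.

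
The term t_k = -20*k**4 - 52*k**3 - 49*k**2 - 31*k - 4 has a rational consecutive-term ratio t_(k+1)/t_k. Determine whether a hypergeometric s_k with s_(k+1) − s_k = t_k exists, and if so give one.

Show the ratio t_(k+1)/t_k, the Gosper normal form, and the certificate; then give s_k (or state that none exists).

r(k) = (20*k**4 + 132*k**3 + 325*k**2 + 365*k + 156)/(20*k**4 + 52*k**3 + 49*k**2 + 31*k + 4) after simplifying.
Normal form (A,B,C) = (1, 1, k**4 + 13*k**3/5 + 49*k**2/20 + 31*k/20 + 1/5).
f must satisfy (1)·f(k+1) − (1)·f(k) = k**4 + 13*k**3/5 + 49*k**2/20 + 31*k/20 + 1/5.
deg f ≤ 5 (via 0,0,4).
A polynomial solution: f(k) = k*(4*k**4 + 3*k**3 - 3*k**2 + 4*k - 4)/20.
So s_k = (B(k−1)f/C)·t_k = (k*(4*k**4 + 3*k**3 - 3*k**2 + 4*k - 4)/(20*k**4 + 52*k**3 + 49*k**2 + 31*k + 4))·t_k = k*(-4*k**4 - 3*k**3 + 3*k**2 - 4*k + 4).
s_(k+1) − s_k = -20*k**4 - 52*k**3 - 49*k**2 - 31*k - 4 = t_k.

s_k = k*(-4*k**4 - 3*k**3 + 3*k**2 - 4*k + 4)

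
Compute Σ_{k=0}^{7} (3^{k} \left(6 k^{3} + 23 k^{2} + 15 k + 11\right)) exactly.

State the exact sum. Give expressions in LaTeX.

Step 1: r(k) = 3*(6*k**3 + 41*k**2 + 79*k + 55)/(6*k**3 + 23*k**2 + 15*k + 11).
Normal form (A,B,C) = (3, 1, k**3 + 23*k**2/6 + 5*k/2 + 11/6).
f must satisfy (3)·f(k+1) − (1)·f(k) = k**3 + 23*k**2/6 + 5*k/2 + 11/6.
Bound: deg f ≤ 3.
Solving with deg f ≤ 3: f(k) = (3*k**3 - 2*k**2 + 4)/6.
Get s_k = R·t_k = 3**k*(3*k**3 - 2*k**2 + 4) with R(k) = B(k−1)f(k)/C(k) = (3*k**3 - 2*k**2 + 4)/(6*k**3 + 23*k**2 + 15*k + 11).
Δs = 3**k*(6*k**3 + 23*k**2 + 15*k + 11), as required.
Σ_(k=0)^(7) t_k = s_(8) − s_(0) = 9264132 − (4) = 9264128.

Σ = 9264128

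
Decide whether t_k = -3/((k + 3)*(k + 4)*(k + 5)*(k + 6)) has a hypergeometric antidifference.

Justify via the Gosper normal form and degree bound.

The ratio is (k + 3)/(k + 7).
Normal form (A,B,C) = (k + 3, k + 7, 1).
f must satisfy (k + 3)·f(k+1) − (k + 6)·f(k) = 1.
From deg A=1, deg B=1, deg C=0: d=3.
Solving with deg f ≤ 3: f(k) = k*(k**2 + 12*k + 47)/180.
Certificate R = B(k−1)f/C = k*(k + 6)*(k**2 + 12*k + 47)/180 gives s_k = k*(-k**2 - 12*k - 47)/(60*(k + 3)*(k + 4)*(k + 5)).
Check: Δs_k = -3/(k**4 + 18*k**3 + 119*k**2 + 342*k + 360). ✓

Yes. s_k = k*(-k**2 - 12*k - 47)/(60*(k + 3)*(k + 4)*(k + 5)).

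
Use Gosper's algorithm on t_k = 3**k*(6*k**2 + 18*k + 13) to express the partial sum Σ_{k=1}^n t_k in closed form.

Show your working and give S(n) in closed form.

S(n) = 9*3**n*n**2 + 18*3**n*n + 15*3**n - 15

r(k) = 3*(6*k**2 + 30*k + 37)/(6*k**2 + 18*k + 13) after simplifying.
Normal form (A,B,C) = (3, 1, k**2 + 3*k + 13/6).
Solve (3)·f(k+1) − (1)·f(k) = k**2 + 3*k + 13/6.
Bound: deg f ≤ 2.
Match coefficients ⇒ f(k) = (3*k**2 + 2)/6.
R(k) = B(k−1)·f(k)/C(k) = (3*k**2 + 2)/(6*k**2 + 18*k + 13); s_k = R·t_k = 3**k*(3*k**2 + 2).
s_(k+1) − s_k = 3**k*(6*k**2 + 18*k + 13) = t_k.
Telescope: S(n) = s_(n+1) − s_(1) = 3**(n + 1)*(3*n**2 + 6*n + 5) − (15) = 9*3**n*n**2 + 18*3**n*n + 15*3**n - 15.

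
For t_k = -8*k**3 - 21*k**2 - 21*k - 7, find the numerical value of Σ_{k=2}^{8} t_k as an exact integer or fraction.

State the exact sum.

The ratio is (8*k**3 + 45*k**2 + 87*k + 57)/(8*k**3 + 21*k**2 + 21*k + 7).
Gosper form: A/B · C(k+1)/C(k) with A=1, B=1, C=k**3 + 21*k**2/8 + 21*k/8 + 7/8.
f must satisfy (1)·f(k+1) − (1)·f(k) = k**3 + 21*k**2/8 + 21*k/8 + 7/8.
d = 4 from the (0,0,3) case.
Coefficient equations give f(k) = k**2*(2*k**2 + 3*k + 2)/8.
Certificate R = B(k−1)f/C = k**2*(2*k**2 + 3*k + 2)/(8*k**3 + 21*k**2 + 21*k + 7) gives s_k = k**2*(-2*k**2 - 3*k - 2).
Δs = -8*k**3 - 21*k**2 - 21*k - 7, as required.
Sum = s_(9) − s_(2); s_(9) = -15471, s_(2) = -64 ⇒ -15407.

Σ = -15407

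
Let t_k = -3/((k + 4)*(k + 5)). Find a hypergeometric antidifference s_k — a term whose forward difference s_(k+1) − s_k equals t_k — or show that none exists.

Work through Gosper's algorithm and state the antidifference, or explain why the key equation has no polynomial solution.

Step 1: r(k) = (k + 4)/(k + 6).
Factor: A=k + 4; B=k + 6; C=1.
f must satisfy (k + 4)·f(k+1) − (k + 5)·f(k) = 1.
deg f ≤ 1 (via 1,1,0).
Match coefficients ⇒ f(k) = k/4.
Then R = B(k−1)f/C = k*(k + 5)/4, so s_k = R(k)·t_k = -3*k/(4*k + 16).
Verify: -3/(k**2 + 9*k + 20) matches t_k.

s_k = -3*k/(4*k + 16)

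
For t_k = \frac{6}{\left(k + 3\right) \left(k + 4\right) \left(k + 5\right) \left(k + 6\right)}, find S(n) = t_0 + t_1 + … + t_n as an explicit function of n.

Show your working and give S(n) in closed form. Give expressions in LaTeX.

Ratio r(k) = (k + 3)/(k + 7).
Normal form (A,B,C) = (k + 3, k + 7, 1).
Key eq: (k + 3)·f(k+1) = (k + 6)·f(k) + (1).
Bound: deg f ≤ 3.
Coefficient equations give f(k) = k*(k**2 + 12*k + 47)/180.
So s_k = (B(k−1)f/C)·t_k = (k*(k + 6)*(k**2 + 12*k + 47)/180)·t_k = k*(k**2 + 12*k + 47)/(30*(k + 3)*(k + 4)*(k + 5)).
Verify: 6/(k**4 + 18*k**3 + 119*k**2 + 342*k + 360) matches t_k.
s_(n+1) = (n**3 + 15*n**2 + 74*n + 60)/(30*(n**3 + 15*n**2 + 74*n + 120)) and s_(0) = 0, so S(n) = (n**3 + 15*n**2 + 74*n + 60)/(30*(n**3 + 15*n**2 + 74*n + 120)).

S(n) = \frac{n^{3} + 15 n^{2} + 74 n + 60}{30 \left(n^{3} + 15 n^{2} + 74 n + 120\right)}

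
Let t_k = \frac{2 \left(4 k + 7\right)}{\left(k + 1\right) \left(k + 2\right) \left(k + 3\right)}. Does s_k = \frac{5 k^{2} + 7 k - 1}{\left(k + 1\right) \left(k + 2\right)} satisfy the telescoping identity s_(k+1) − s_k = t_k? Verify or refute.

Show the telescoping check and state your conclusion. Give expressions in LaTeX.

Valid: the claim telescopes to t_k.

s_(k+1) = (7*k + 5*(k + 1)**2 + 6)/((k + 2)*(k + 3))
s_(k+1) − s_k = 2*(4*k + 7)/(k**3 + 6*k**2 + 11*k + 6)
(s_(k+1) − s_k) − t_k = 0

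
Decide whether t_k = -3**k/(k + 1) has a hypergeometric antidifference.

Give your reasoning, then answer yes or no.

No — t_k has no hypergeometric antidifference.

Ratio r(k) = 3*(k + 1)/(k + 2).
A = 3*k + 3, B = k + 2, C = 1.
Set up (3*k + 3)·f(k+1) − (k + 1)·f(k) − (1) = 0.
From deg A=1, deg B=1, deg C=0: d=-1.
deg f ≤ -1 is impossible — no certificate.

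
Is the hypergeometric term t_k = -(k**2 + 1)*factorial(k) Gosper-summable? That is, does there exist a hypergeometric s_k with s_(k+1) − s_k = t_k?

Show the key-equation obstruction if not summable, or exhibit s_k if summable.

Step 1: r(k) = (k + 1)*((k + 1)**2 + 1)/(k**2 + 1).
Normal form (A,B,C) = (k + 1, 1, k**2 + 1).
Need (k + 1)·f(k+1) − (1)·f(k) = k**2 + 1.
From deg A=1, deg B=0, deg C=2: d=1.
Solving with deg f ≤ 1: f(k) = k - 1.
Get s_k = R·t_k = -(k - 1)*factorial(k) with R(k) = B(k−1)f(k)/C(k) = (k - 1)/(k**2 + 1).
Δs = -(k**2 + 1)*factorial(k), as required.

Yes. s_k = -(k - 1)*factorial(k).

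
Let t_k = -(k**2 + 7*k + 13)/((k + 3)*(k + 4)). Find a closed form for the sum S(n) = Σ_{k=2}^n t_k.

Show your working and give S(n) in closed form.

r(k) = (k + 3)*(7*k + (k + 1)**2 + 20)/((k + 5)*(k**2 + 7*k + 13)) after simplifying.
Factor: A=k + 3; B=k + 5; C=k**2 + 7*k + 13.
Need (k + 3)·f(k+1) − (k + 4)·f(k) = k**2 + 7*k + 13.
Degrees (1,1,2) ⇒ d ≤ 2.
Match coefficients ⇒ f(k) = k*(3*k + 10)/3.
R(k) = B(k−1)·f(k)/C(k) = k*(k + 4)*(3*k + 10)/(3*(k**2 + 7*k + 13)); s_k = R·t_k = k*(-3*k - 10)/(3*(k + 3)).
Check: Δs_k = (-k**2 - 7*k - 13)/(k**2 + 7*k + 12). ✓
Telescope: S(n) = s_(n+1) − s_(2) = (-3*n**2 - 16*n - 13)/(3*(n + 4)) − (-32/15) = (-5*n**2 - 16*n + 21)/(5*(n + 4)).

S(n) = (-5*n**2 - 16*n + 21)/(5*(n + 4))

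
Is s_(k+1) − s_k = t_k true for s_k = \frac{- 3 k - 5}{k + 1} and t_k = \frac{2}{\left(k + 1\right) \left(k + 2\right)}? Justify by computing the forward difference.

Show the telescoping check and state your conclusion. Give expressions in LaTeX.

s_(k+1) = (-3*k - 8)/(k + 2)
s_(k+1) − s_k = 2/(k**2 + 3*k + 2)
(s_(k+1) − s_k) − t_k = 0

valid; difference matches t_k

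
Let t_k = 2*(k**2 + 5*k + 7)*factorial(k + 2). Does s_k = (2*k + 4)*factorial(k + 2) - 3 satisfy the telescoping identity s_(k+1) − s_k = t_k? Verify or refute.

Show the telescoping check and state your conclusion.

s_(k+1) = (2*k + 6)*factorial(k + 3) - 3
s_(k+1) − s_k = 2*(k**2 + 5*k + 7)*factorial(k + 2)
(s_(k+1) − s_k) − t_k = 0

valid; difference matches t_k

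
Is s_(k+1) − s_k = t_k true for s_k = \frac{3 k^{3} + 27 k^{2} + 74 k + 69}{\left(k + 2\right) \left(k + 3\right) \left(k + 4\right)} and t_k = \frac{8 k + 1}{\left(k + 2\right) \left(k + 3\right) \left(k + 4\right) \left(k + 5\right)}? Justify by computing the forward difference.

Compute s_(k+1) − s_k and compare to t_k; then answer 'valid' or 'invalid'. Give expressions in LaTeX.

s_(k+1) = (74*k + 3*(k + 1)**3 + 27*(k + 1)**2 + 143)/((k + 3)*(k + 4)*(k + 5))
s_(k+1) − s_k = (8*k + 1)/(k**4 + 14*k**3 + 71*k**2 + 154*k + 120)
(s_(k+1) − s_k) − t_k = 0

Valid — Δs_k = t_k.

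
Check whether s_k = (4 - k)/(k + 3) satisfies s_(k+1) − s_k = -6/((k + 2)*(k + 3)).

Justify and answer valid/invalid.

s_(k+1) = (3 - k)/(k + 4)
s_(k+1) − s_k = -7/(k**2 + 7*k + 12)
(s_(k+1) − s_k) − t_k = (10 - k)/(k**3 + 9*k**2 + 26*k + 24)

Invalid: residual (10 - k)/(k**3 + 9*k**2 + 26*k + 24) ≠ 0.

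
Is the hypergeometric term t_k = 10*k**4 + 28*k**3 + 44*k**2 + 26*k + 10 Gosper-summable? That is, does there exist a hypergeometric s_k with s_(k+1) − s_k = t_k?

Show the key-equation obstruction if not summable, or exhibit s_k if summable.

Step 1: r(k) = (5*k**4 + 34*k**3 + 94*k**2 + 119*k + 59)/(5*k**4 + 14*k**3 + 22*k**2 + 13*k + 5).
Factor: A=1; B=1; C=k**4 + 14*k**3/5 + 22*k**2/5 + 13*k/5 + 1.
Solve (1)·f(k+1) − (1)·f(k) = k**4 + 14*k**3/5 + 22*k**2/5 + 13*k/5 + 1.
From deg A=0, deg B=0, deg C=4: d=5.
Coefficient equations give f(k) = k*(k**4 + k**3 + 2*k**2 - k + 2)/5.
Then R = B(k−1)f/C = k*(k**4 + k**3 + 2*k**2 - k + 2)/(5*k**4 + 14*k**3 + 22*k**2 + 13*k + 5), so s_k = R(k)·t_k = 2*k*(k**4 + k**3 + 2*k**2 - k + 2).
Δs = 10*k**4 + 28*k**3 + 44*k**2 + 26*k + 10, as required.

Yes. s_k = 2*k*(k**4 + k**3 + 2*k**2 - k + 2).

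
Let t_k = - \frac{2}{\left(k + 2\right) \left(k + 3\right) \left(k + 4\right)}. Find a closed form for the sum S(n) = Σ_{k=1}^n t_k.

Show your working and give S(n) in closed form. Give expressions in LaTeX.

S(n) = \frac{n \left(- n - 7\right)}{12 \left(n^{2} + 7 n + 12\right)}

t_(k+1)/t_k = (k + 2)/(k + 5).
Take A(k)=k + 2, B(k)=k + 5, C(k)=1.
f must satisfy (k + 2)·f(k+1) − (k + 4)·f(k) = 1.
Bound: deg f ≤ 2.
A polynomial solution: f(k) = k*(k + 5)/12.
R(k) = B(k−1)·f(k)/C(k) = k*(k + 4)*(k + 5)/12; s_k = R·t_k = k*(-k - 5)/(6*(k + 2)*(k + 3)).
Δs = -2/(k**3 + 9*k**2 + 26*k + 24), as required.
Evaluate: s_(n+1) = (-n**2 - 7*n - 6)/(6*(n**2 + 7*n + 12)); subtract s_(1) = -1/12 ⇒ S(n) = n*(-n - 7)/(12*(n**2 + 7*n + 12)).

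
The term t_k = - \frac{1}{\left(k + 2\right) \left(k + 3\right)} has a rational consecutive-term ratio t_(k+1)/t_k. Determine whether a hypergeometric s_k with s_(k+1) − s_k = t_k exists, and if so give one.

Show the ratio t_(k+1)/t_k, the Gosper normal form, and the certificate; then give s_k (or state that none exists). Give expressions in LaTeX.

s_k = - \frac{k}{2 k + 4}

Step 1: r(k) = (k + 2)/(k + 4).
A = k + 2, B = k + 4, C = 1.
f must satisfy (k + 2)·f(k+1) − (k + 3)·f(k) = 1.
From deg A=1, deg B=1, deg C=0: d=1.
Solving with deg f ≤ 1: f(k) = k/2.
Get s_k = R·t_k = -k/(2*k + 4) with R(k) = B(k−1)f(k)/C(k) = k*(k + 3)/2.
s_(k+1) − s_k = -1/(k**2 + 5*k + 6) = t_k.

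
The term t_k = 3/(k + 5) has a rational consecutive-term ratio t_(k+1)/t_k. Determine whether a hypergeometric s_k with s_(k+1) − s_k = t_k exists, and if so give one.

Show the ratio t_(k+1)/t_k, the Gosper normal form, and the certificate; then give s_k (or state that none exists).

not Gosper-summable; s_k does not exist

The ratio is (k + 5)/(k + 6).
Gosper form: A/B · C(k+1)/C(k) with A=k + 5, B=k + 6, C=1.
Set up (k + 5)·f(k+1) − (k + 5)·f(k) − (1) = 0.
d = 0 from the (1,1,0) case.
Generic f = c0 gives residual -1; -1 = 0 cannot hold, so t_k is not Gosper-summable.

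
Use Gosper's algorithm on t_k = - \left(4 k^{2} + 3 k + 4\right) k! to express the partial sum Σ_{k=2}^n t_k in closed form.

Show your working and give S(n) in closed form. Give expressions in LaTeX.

S(n) = - 4 n^{2} n! - 7 n n! - 3 n! + 14

t_(k+1)/t_k = (k + 1)*(3*k + 4*(k + 1)**2 + 7)/(4*k**2 + 3*k + 4).
Take A(k)=k + 1, B(k)=1, C(k)=k**2 + 3*k/4 + 1.
Set up (k + 1)·f(k+1) − (1)·f(k) − (k**2 + 3*k/4 + 1) = 0.
Bound: deg f ≤ 1.
Match coefficients ⇒ f(k) = (4*k - 1)/4.
R(k) = B(k−1)·f(k)/C(k) = (4*k - 1)/(4*k**2 + 3*k + 4); s_k = R·t_k = -(4*k - 1)*factorial(k).
Δs = -(4*k**2 + 3*k + 4)*factorial(k), as required.
Evaluate: s_(n+1) = -(4*n + 3)*factorial(n + 1); subtract s_(2) = -14 ⇒ S(n) = -4*n**2*factorial(n) - 7*n*factorial(n) - 3*factorial(n) + 14.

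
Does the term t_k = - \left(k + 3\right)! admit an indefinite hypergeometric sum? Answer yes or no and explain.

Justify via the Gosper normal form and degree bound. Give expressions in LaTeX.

No — key equation has no polynomial f.

t_(k+1)/t_k = k + 4.
Take A(k)=k + 4, B(k)=1, C(k)=1.
Key eq: (k + 4)·f(k+1) = (1)·f(k) + (1).
From deg A=1, deg B=0, deg C=0: d=-1.
d = -1 < 0 ⇒ no nonzero polynomial f; not summable.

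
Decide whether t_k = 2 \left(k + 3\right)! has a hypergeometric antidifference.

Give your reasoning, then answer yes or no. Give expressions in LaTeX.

Ratio r(k) = k + 4.
Normal form (A,B,C) = (k + 4, 1, 1).
Key eq: (k + 4)·f(k+1) = (1)·f(k) + (1).
From deg A=1, deg B=0, deg C=0: d=-1.
d = -1 < 0 ⇒ no nonzero polynomial f; not summable.

No — t_k has no hypergeometric antidifference.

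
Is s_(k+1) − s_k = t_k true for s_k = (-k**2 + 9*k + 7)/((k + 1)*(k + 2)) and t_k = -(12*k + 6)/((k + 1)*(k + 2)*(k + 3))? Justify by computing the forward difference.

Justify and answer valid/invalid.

s_(k+1) = (9*k - (k + 1)**2 + 16)/((k + 2)*(k + 3))
s_(k+1) − s_k = 6*(-2*k - 1)/(k**3 + 6*k**2 + 11*k + 6)
(s_(k+1) − s_k) − t_k = 0

valid (s_(k+1) − s_k reduces to t_k)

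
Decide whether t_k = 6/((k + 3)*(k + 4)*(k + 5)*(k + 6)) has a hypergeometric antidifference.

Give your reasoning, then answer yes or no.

Ratio r(k) = (k + 3)/(k + 7).
Gosper form: A/B · C(k+1)/C(k) with A=k + 3, B=k + 7, C=1.
Solve (k + 3)·f(k+1) − (k + 6)·f(k) = 1.
Bound: deg f ≤ 3.
Solving with deg f ≤ 3: f(k) = k*(k**2 + 12*k + 47)/180.
So s_k = (B(k−1)f/C)·t_k = (k*(k + 6)*(k**2 + 12*k + 47)/180)·t_k = k*(k**2 + 12*k + 47)/(30*(k + 3)*(k + 4)*(k + 5)).
Δs = 6/(k**4 + 18*k**3 + 119*k**2 + 342*k + 360), as required.

Yes. s_k = k*(k**2 + 12*k + 47)/(30*(k + 3)*(k + 4)*(k + 5)).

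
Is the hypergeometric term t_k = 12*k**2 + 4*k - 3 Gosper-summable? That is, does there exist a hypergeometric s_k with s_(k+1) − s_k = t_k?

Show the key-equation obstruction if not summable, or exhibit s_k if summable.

Yes. s_k = k*(4*k**2 - 4*k - 3).

r(k) = (12*k**2 + 28*k + 13)/(12*k**2 + 4*k - 3) after simplifying.
So A=1 and B=1, with C=k**2 + k/3 - 1/4.
f must satisfy (1)·f(k+1) − (1)·f(k) = k**2 + k/3 - 1/4.
d = 3 from the (0,0,2) case.
A polynomial solution: f(k) = k*(2*k - 3)*(2*k + 1)/12.
Get s_k = R·t_k = k*(4*k**2 - 4*k - 3) with R(k) = B(k−1)f(k)/C(k) = k*(2*k - 3)*(2*k + 1)/(12*k**2 + 4*k - 3).
Check: Δs_k = 12*k**2 + 4*k - 3. ✓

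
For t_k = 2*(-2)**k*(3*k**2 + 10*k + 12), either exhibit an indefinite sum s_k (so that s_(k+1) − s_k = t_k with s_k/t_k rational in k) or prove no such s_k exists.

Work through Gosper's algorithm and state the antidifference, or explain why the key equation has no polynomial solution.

r(k) = 2*(-3*k**2 - 16*k - 25)/(3*k**2 + 10*k + 12) after simplifying.
So A=-2 and B=1, with C=k**2 + 10*k/3 + 4.
f must satisfy (-2)·f(k+1) − (1)·f(k) = k**2 + 10*k/3 + 4.
From deg A=0, deg B=0, deg C=2: d=2.
Match coefficients ⇒ f(k) = -(k**2 + 2*k + 2)/3.
R(k) = B(k−1)·f(k)/C(k) = -(k**2 + 2*k + 2)/(3*k**2 + 10*k + 12); s_k = R·t_k = (-2)**(k + 1)*(k**2 + 2*k + 2).
s_(k+1) − s_k = 2*(-2)**k*(3*k**2 + 10*k + 12) = t_k.

s_k = (-2)**(k + 1)*(k**2 + 2*k + 2)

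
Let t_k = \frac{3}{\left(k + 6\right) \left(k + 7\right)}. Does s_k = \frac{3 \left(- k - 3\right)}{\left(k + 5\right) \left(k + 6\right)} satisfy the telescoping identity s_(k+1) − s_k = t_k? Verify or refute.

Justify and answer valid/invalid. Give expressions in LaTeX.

s_(k+1) = 3*(-k - 4)/((k + 6)*(k + 7))
s_(k+1) − s_k = 3*(k + 1)/(k**3 + 18*k**2 + 107*k + 210)
(s_(k+1) − s_k) − t_k = -12/(k**3 + 18*k**2 + 107*k + 210)

Invalid: residual - \frac{12}{k^{3} + 18 k^{2} + 107 k + 210} ≠ 0.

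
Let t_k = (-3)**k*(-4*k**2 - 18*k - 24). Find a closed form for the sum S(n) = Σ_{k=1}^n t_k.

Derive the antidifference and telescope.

r(k) = 3*(-2*k**2 - 13*k - 23)/(2*k**2 + 9*k + 12) after simplifying.
A = -3, B = 1, C = k**2 + 9*k/2 + 6.
f must satisfy (-3)·f(k+1) − (1)·f(k) = k**2 + 9*k/2 + 6.
d = 2 from the (0,0,2) case.
Coefficient equations give f(k) = -(k**2 + 3*k + 3)/4.
R(k) = B(k−1)·f(k)/C(k) = -(k**2 + 3*k + 3)/(2*(2*k**2 + 9*k + 12)); s_k = R·t_k = (-3)**k*(k**2 + 3*k + 3).
Check: Δs_k = (-3)**k*(-4*k**2 - 18*k - 24). ✓
Telescope: S(n) = s_(n+1) − s_(1) = (-3)**(n + 1)*(n**2 + 5*n + 7) − (-21) = -3*(-3)**n*n**2 - 15*(-3)**n*n - 21*(-3)**n + 21.

S(n) = -3*(-3)**n*n**2 - 15*(-3)**n*n - 21*(-3)**n + 21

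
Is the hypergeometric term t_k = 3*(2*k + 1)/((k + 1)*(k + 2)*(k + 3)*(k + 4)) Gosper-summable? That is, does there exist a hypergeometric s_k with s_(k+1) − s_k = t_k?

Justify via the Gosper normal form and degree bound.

Yes. s_k = k*(k**2 + 6*k + 2)/(3*(k + 1)*(k + 2)*(k + 3)).

Compute t_(k+1)/t_k: get (k + 1)*(2*k + 3)/((k + 5)*(2*k + 1)).
Normal form (A,B,C) = (k + 1, k + 5, k + 1/2).
f must satisfy (k + 1)·f(k+1) − (k + 4)·f(k) = k + 1/2.
From deg A=1, deg B=1, deg C=1: d=3.
Solving with deg f ≤ 3: f(k) = k*(k**2 + 6*k + 2)/18.
Get s_k = R·t_k = k*(k**2 + 6*k + 2)/(3*(k + 1)*(k + 2)*(k + 3)) with R(k) = B(k−1)f(k)/C(k) = k*(k + 4)*(k**2 + 6*k + 2)/(9*(2*k + 1)).
s_(k+1) − s_k = 3*(2*k + 1)/(k**4 + 10*k**3 + 35*k**2 + 50*k + 24) = t_k.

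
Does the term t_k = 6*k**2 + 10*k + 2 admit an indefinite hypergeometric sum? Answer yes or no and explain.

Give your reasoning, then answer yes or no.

r(k) = (3*k**2 + 11*k + 9)/(3*k**2 + 5*k + 1) after simplifying.
Take A(k)=1, B(k)=1, C(k)=k**2 + 5*k/3 + 1/3.
Need (1)·f(k+1) − (1)·f(k) = k**2 + 5*k/3 + 1/3.
From deg A=0, deg B=0, deg C=2: d=3.
A polynomial solution: f(k) = k*(k**2 + k - 1)/3.
Get s_k = R·t_k = 2*k*(k**2 + k - 1) with R(k) = B(k−1)f(k)/C(k) = k*(k**2 + k - 1)/(3*k**2 + 5*k + 1).
Verify: 6*k**2 + 10*k + 2 matches t_k.

Yes. s_k = 2*k*(k**2 + k - 1).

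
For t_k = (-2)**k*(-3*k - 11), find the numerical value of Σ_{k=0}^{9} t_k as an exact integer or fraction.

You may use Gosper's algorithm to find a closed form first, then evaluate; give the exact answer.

t_(k+1)/t_k = 2*(-3*k - 14)/(3*k + 11).
Factor: A=-2; B=1; C=k + 11/3.
Set up (-2)·f(k+1) − (1)·f(k) − (k + 11/3) = 0.
Bound: deg f ≤ 1.
Solving with deg f ≤ 1: f(k) = -(k + 3)/3.
So s_k = (B(k−1)f/C)·t_k = (-(k + 3)/(3*k + 11))·t_k = (-2)**k*(k + 3).
Verify: (-2)**k*(-3*k - 11) matches t_k.
Σ_(k=0)^(9) t_k = s_(10) − s_(0) = 13312 − (3) = 13309.

Σ = 13309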